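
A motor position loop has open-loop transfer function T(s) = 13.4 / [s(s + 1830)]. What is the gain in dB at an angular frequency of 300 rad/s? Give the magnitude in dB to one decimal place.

-92.4 dB

|j300 + 1830| = √(300² + 1830²) = 1854
|j300| = 300
|T(j300)| = 13.4 / (1854 × 300) = 2.4087e-05
20 log₁₀(2.4087e-05) = -92.36 dB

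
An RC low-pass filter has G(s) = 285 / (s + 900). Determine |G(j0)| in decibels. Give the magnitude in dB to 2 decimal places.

G(0) = 285 / 900 = 0.31667
20 log₁₀(0.31667) = -9.988 dB

-9.99 dB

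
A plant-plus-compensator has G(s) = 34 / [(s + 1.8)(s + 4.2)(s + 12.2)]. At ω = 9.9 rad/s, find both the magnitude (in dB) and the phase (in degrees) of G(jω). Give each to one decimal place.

|G| = -34.0 dB, ∠G = -185.8°

|j9.9 + 1.8| = √(9.9² + 1.8²) = 10.06
|j9.9 + 4.2| = √(9.9² + 4.2²) = 10.75
|j9.9 + 12.2| = √(9.9² + 12.2²) = 15.71
|G(j9.9)| = 34 / (10.06 × 10.75 × 15.71) = 0.019998
20 log₁₀(0.019998) = -33.98 dB
∠(j9.9 + 1.8) = arctan(9.9/1.8) = 79.70°
∠(j9.9 + 4.2) = arctan(9.9/4.2) = 67.01°
∠(j9.9 + 12.2) = arctan(9.9/12.2) = 39.06°
∠G(j9.9) = − (79.70° + 67.01° + 39.06°) = -185.76°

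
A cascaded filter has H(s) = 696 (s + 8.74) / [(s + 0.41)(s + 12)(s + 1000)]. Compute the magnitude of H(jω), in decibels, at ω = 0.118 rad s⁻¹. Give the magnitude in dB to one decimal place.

1.5 dB

|j0.118 + 8.74| = √(0.118² + 8.74²) = 8.741
|j0.118 + 0.41| = √(0.118² + 0.41²) = 0.4266
|j0.118 + 12| = √(0.118² + 12²) = 12
|j0.118 + 1000| = √(0.118² + 1000²) = 1000
|H(j0.118)| = 696 × 8.741 / (0.4266 × 12 × 1000) = 1.1882
20 log₁₀(1.1882) = 1.50 dB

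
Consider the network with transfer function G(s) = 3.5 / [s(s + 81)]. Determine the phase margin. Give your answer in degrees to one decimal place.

Gain crossover: |G(jω)| = 1 at ω ≈ 0.0432 rad s⁻¹.
∠G(j0.0432) = −90° − arctan(0.0432/81) ≈ -90.03°
PM = 180° + (-90.03°) = 89.97°

90.0 deg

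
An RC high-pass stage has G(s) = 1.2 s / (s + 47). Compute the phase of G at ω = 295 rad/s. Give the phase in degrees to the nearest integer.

9 deg

∠(j295) = 90.00°
∠(j295 + 47) = arctan(295/47) = 80.95°
∠G(j295) = 90.00° − 80.95° = 9.05°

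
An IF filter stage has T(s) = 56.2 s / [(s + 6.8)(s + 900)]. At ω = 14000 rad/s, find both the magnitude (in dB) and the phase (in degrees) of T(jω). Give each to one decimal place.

|j14000| = 1.4e+04
|j14000 + 6.8| = √(14000² + 6.8²) = 1.4e+04
|j14000 + 900| = √(14000² + 900²) = 1.403e+04
|T(j14000)| = 56.2 × 1.4e+04 / (1.4e+04 × 1.403e+04) = 0.004006
20 log₁₀(0.004006) = -47.95 dB
∠(j14000) = 90.00°
∠(j14000 + 6.8) = arctan(14000/6.8) = 89.97°
∠(j14000 + 900) = arctan(14000/900) = 86.32°
∠T(j14000) = 90.00° − (89.97° + 86.32°) = -86.29°

|T| = -47.9 dB, ∠T = -86.3°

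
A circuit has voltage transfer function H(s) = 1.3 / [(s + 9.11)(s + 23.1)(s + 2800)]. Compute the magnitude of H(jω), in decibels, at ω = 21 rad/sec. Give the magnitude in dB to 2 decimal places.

-123.75 dB

|j21 + 9.11| = √(21² + 9.11²) = 22.89
|j21 + 23.1| = √(21² + 23.1²) = 31.22
|j21 + 2800| = √(21² + 2800²) = 2800
|H(j21)| = 1.3 / (22.89 × 31.22 × 2800) = 6.4967e-07
20 log₁₀(6.4967e-07) = -123.746 dB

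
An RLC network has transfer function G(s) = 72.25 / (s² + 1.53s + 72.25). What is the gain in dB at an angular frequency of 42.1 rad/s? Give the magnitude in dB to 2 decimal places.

|(j42.1)² + 1.53(j42.1) + 72.25| = |-1700.2 + j64.413| = 1701
|G(j42.1)| = 72.25 / 1701 = 0.042466
20 log₁₀(0.042466) = -27.439 dB

-27.44 dB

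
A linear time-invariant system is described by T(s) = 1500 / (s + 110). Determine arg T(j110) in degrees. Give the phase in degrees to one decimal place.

∠(j110 + 110) = arctan(110/110) = 45.00°
∠T(j110) = −45.00° = -45.00°

-45.0°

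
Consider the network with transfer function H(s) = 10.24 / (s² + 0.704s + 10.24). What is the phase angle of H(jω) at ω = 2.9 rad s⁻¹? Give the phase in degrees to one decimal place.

-48.1 deg

∠[(j2.9)² + 0.704(j2.9) + 10.24] = ∠[1.83 + j2.0416] = 48.13°
∠H(j2.9) = −48.13° = -48.13°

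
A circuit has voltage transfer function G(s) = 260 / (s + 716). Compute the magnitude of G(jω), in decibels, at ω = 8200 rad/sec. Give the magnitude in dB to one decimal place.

|j8200 + 716| = √(8200² + 716²) = 8231
|G(j8200)| = 260 / 8231 = 0.031587
20 log₁₀(0.031587) = -30.01 dB

-30.0 dB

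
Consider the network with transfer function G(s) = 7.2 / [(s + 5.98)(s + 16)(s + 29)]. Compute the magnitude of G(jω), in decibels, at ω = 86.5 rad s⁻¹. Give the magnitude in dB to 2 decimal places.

|j86.5 + 5.98| = √(86.5² + 5.98²) = 86.71
|j86.5 + 16| = √(86.5² + 16²) = 87.97
|j86.5 + 29| = √(86.5² + 29²) = 91.23
|G(j86.5)| = 7.2 / (86.71 × 87.97 × 91.23) = 1.0347e-05
20 log₁₀(1.0347e-05) = -99.704 dB

-99.70 dB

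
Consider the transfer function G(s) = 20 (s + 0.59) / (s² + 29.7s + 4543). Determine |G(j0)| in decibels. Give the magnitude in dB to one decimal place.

-51.7 dB

G(0) = 20 × 0.59 / 4543 = 0.0025974
20 log₁₀(0.0025974) = -51.71 dB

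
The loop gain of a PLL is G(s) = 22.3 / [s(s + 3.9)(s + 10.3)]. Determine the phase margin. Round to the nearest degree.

Gain crossover: |G(jω)| = 1 at ω ≈ 0.549 rad s⁻¹.
∠G(j0.549) = −90° − arctan(0.549/3.9) − arctan(0.549/10.3) ≈ -101.06°
PM = 180° + (-101.06°) = 78.94°

79°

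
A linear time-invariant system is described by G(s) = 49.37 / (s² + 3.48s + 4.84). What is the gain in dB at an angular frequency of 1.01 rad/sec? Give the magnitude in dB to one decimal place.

|(j1.01)² + 3.48(j1.01) + 4.84| = |3.8199 + j3.5148| = 5.191
|G(j1.01)| = 49.37 / 5.191 = 9.5109
20 log₁₀(9.5109) = 19.56 dB

19.6 dB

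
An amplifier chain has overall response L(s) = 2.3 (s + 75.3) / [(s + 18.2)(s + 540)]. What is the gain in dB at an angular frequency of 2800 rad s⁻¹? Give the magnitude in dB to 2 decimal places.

-61.86 dB

|j2800 + 75.3| = √(2800² + 75.3²) = 2801
|j2800 + 18.2| = √(2800² + 18.2²) = 2800
|j2800 + 540| = √(2800² + 540²) = 2852
|L(j2800)| = 2.3 × 2801 / (2800 × 2852) = 0.00080684
20 log₁₀(0.00080684) = -61.864 dB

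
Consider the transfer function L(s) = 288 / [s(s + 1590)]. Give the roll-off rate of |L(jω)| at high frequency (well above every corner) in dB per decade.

-40 dB/decade

With 0 zeros and 2 poles, the high-frequency asymptotic slope is 20 × (0 − 2) = -40 dB/decade.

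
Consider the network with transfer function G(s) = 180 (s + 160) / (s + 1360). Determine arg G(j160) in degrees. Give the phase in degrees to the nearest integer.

38 deg

∠(j160 + 160) = arctan(160/160) = 45.00°
∠(j160 + 1360) = arctan(160/1360) = 6.71°
∠G(j160) = 45.00° − 6.71° = 38.29°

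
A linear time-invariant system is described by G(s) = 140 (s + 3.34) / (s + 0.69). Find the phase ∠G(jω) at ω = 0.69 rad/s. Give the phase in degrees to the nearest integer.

∠(j0.69 + 3.34) = arctan(0.69/3.34) = 11.67°
∠(j0.69 + 0.69) = arctan(0.69/0.69) = 45.00°
∠G(j0.69) = 11.67° − 45.00° = -33.33°

-33°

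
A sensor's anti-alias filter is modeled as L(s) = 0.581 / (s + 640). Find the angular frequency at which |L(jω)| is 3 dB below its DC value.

640 rad/s

For a single-pole low-pass, the −3 dB point is at the pole: ω = 640 rad/s.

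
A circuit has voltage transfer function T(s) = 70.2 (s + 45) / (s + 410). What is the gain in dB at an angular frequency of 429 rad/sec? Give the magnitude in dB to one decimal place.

|j429 + 45| = √(429² + 45²) = 431.4
|j429 + 410| = √(429² + 410²) = 593.4
|T(j429)| = 70.2 × 431.4 / 593.4 = 51.028
20 log₁₀(51.028) = 34.16 dB

34.2 dB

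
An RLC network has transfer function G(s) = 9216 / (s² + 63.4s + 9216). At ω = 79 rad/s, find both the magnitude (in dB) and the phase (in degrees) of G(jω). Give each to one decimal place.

|(j79)² + 63.4(j79) + 9216| = |2975 + j5008.6| = 5826
|G(j79)| = 9216 / 5826 = 1.582
20 log₁₀(1.582) = 3.98 dB
∠[(j79)² + 63.4(j79) + 9216] = ∠[2975 + j5008.6] = 59.29°
∠G(j79) = −59.29° = -59.29°

|G| = 4.0 dB, ∠G = -59.3 deg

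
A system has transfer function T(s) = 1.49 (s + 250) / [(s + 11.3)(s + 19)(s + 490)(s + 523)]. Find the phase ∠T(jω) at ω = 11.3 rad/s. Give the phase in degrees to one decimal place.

∠(j11.3 + 250) = arctan(11.3/250) = 2.59°
∠(j11.3 + 11.3) = arctan(11.3/11.3) = 45.00°
∠(j11.3 + 19) = arctan(11.3/19) = 30.74°
∠(j11.3 + 490) = arctan(11.3/490) = 1.32°
∠(j11.3 + 523) = arctan(11.3/523) = 1.24°
∠T(j11.3) = 2.59° − (45.00° + 30.74° + 1.32° + 1.24°) = -75.71°

-75.7°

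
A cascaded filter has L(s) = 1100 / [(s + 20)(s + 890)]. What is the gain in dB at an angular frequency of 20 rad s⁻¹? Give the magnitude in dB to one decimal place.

|j20 + 20| = √(20² + 20²) = 28.28
|j20 + 890| = √(20² + 890²) = 890.2
|L(j20)| = 1100 / (28.28 × 890.2) = 0.043687
20 log₁₀(0.043687) = -27.19 dB

-27.2 dB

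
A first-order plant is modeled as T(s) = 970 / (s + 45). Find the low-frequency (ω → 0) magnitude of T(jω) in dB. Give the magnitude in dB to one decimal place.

26.7 dB

T(0) = 970 / 45 = 21.556
20 log₁₀(21.556) = 26.67 dB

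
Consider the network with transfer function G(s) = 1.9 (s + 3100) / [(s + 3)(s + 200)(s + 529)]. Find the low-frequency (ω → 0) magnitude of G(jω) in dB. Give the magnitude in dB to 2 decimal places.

-34.63 dB

G(0) = 1.9 × 3100 / (3 × 200 × 529) = 0.018557
20 log₁₀(0.018557) = -34.630 dB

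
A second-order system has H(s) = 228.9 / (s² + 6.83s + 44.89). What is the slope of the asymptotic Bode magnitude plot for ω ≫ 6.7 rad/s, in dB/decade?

With 0 zeros and 2 poles, the high-frequency asymptotic slope is 20 × (0 − 2) = -40 dB/decade.

-40 dB/decade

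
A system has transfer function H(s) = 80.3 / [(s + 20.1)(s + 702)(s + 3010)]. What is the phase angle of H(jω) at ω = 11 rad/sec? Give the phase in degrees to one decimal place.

-29.8 deg

∠(j11 + 20.1) = arctan(11/20.1) = 28.69°
∠(j11 + 702) = arctan(11/702) = 0.90°
∠(j11 + 3010) = arctan(11/3010) = 0.21°
∠H(j11) = − (28.69° + 0.90° + 0.21°) = -29.80°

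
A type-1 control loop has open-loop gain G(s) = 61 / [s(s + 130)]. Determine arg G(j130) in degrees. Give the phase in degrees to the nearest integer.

-135 deg

∠(j130 + 130) = arctan(130/130) = 45.00°
∠(j130) = 90.00°
∠G(j130) = − (45.00° + 90.00°) = -135.00°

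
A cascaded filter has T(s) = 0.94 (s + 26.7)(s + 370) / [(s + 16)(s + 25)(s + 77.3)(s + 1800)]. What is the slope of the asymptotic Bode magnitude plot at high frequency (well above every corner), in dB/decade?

With 2 zeros and 4 poles, the high-frequency asymptotic slope is 20 × (2 − 4) = -40 dB/decade.

-40 dB/decade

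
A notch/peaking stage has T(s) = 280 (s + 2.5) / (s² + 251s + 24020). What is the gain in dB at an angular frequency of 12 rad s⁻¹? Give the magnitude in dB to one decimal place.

-16.9 dB

|j12 + 2.5| = √(12² + 2.5²) = 12.26
|(j12)² + 251(j12) + 24020| = |23876 + j3012| = 2.407e+04
|T(j12)| = 280 × 12.26 / 2.407e+04 = 0.14262
20 log₁₀(0.14262) = -16.92 dB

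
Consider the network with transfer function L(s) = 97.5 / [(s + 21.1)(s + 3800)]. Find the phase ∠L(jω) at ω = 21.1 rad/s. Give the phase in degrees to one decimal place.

-45.3°

∠(j21.1 + 21.1) = arctan(21.1/21.1) = 45.00°
∠(j21.1 + 3800) = arctan(21.1/3800) = 0.32°
∠L(j21.1) = − (45.00° + 0.32°) = -45.32°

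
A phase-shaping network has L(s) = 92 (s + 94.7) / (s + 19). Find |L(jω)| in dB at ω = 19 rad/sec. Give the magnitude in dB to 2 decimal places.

50.39 dB

|j19 + 94.7| = √(19² + 94.7²) = 96.59
|j19 + 19| = √(19² + 19²) = 26.87
|L(j19)| = 92 × 96.59 / 26.87 = 330.7
20 log₁₀(330.7) = 50.389 dB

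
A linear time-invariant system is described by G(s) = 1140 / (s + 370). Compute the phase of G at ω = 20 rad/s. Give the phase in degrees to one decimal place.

∠(j20 + 370) = arctan(20/370) = 3.09°
∠G(j20) = −3.09° = -3.09°

-3.1°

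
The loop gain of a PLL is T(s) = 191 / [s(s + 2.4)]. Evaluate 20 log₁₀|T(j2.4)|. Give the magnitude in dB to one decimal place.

27.4 dB

|j2.4 + 2.4| = √(2.4² + 2.4²) = 3.394
|j2.4| = 2.4
|T(j2.4)| = 191 / (3.394 × 2.4) = 23.447
20 log₁₀(23.447) = 27.40 dB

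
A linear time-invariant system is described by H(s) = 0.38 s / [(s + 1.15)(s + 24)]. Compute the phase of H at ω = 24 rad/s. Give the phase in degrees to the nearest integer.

∠(j24) = 90.00°
∠(j24 + 1.15) = arctan(24/1.15) = 87.26°
∠(j24 + 24) = arctan(24/24) = 45.00°
∠H(j24) = 90.00° − (87.26° + 45.00°) = -42.26°

-42 deg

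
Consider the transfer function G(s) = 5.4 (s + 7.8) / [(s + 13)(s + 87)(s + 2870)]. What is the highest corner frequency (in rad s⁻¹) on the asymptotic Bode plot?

Break frequencies occur at each pole and zero magnitude: 7.8 rad s⁻¹, 13 rad s⁻¹, 87 rad s⁻¹, 2870 rad s⁻¹.
The highest is 2870 rad s⁻¹.

2870 rad s⁻¹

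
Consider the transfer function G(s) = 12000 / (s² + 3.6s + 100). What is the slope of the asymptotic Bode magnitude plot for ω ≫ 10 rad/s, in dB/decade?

-40 dB/decade

With 0 zeros and 2 poles, the high-frequency asymptotic slope is 20 × (0 − 2) = -40 dB/decade.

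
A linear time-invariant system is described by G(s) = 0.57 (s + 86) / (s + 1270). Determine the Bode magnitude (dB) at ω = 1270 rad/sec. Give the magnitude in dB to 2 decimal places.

|j1270 + 86| = √(1270² + 86²) = 1273
|j1270 + 1270| = √(1270² + 1270²) = 1796
|G(j1270)| = 0.57 × 1273 / 1796 = 0.40397
20 log₁₀(0.40397) = -7.873 dB

-7.87 dB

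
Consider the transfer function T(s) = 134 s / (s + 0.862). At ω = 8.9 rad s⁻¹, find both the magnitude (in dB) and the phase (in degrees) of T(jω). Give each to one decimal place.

|T| = 42.5 dB, ∠T = 5.5°

|j8.9| = 8.9
|j8.9 + 0.862| = √(8.9² + 0.862²) = 8.942
|T(j8.9)| = 134 × 8.9 / 8.942 = 133.38
20 log₁₀(133.38) = 42.50 dB
∠(j8.9) = 90.00°
∠(j8.9 + 0.862) = arctan(8.9/0.862) = 84.47°
∠T(j8.9) = 90.00° − 84.47° = 5.53°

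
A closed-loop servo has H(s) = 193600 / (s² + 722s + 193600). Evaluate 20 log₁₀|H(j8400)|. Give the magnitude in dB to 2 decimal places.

|(j8400)² + 722(j8400) + 193600| = |-7.0366e+07 + j6.0648e+06| = 7.063e+07
|H(j8400)| = 193600 / 7.063e+07 = 0.0027412
20 log₁₀(0.0027412) = -51.241 dB

-51.24 dB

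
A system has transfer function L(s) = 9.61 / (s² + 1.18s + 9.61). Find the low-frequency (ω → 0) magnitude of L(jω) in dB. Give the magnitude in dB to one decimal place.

0.0 dB

L(0) = 9.61 / 9.61 = 1
20 log₁₀(1) = 0.00 dB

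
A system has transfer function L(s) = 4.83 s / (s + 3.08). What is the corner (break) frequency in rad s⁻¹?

3.08 rad s⁻¹

The single real pole at s = −3.08 gives a corner at ω = 3.08 rad s⁻¹.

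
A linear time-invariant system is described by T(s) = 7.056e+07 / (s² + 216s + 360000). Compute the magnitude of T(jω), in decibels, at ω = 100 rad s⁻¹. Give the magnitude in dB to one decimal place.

46.1 dB

|(j100)² + 216(j100) + 360000| = |3.5e+05 + j21600| = 3.507e+05
|T(j100)| = 7.056e+07 / 3.507e+05 = 201.22
20 log₁₀(201.22) = 46.07 dB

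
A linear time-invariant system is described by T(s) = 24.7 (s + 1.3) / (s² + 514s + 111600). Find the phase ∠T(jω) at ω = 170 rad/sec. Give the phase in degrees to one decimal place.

43.0°

∠(j170 + 1.3) = arctan(170/1.3) = 89.56°
∠[(j170)² + 514(j170) + 111600] = ∠[82700 + j87380] = 46.58°
∠T(j170) = 89.56° − 46.58° = 42.99°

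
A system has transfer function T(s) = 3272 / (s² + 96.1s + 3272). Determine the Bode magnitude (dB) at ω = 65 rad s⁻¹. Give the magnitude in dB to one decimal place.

|(j65)² + 96.1(j65) + 3272| = |-953 + j6246.5| = 6319
|T(j65)| = 3272 / 6319 = 0.51782
20 log₁₀(0.51782) = -5.72 dB

-5.7 dB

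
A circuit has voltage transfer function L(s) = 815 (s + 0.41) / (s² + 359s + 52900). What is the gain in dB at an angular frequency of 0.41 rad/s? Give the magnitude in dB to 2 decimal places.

|j0.41 + 0.41| = √(0.41² + 0.41²) = 0.5798
|(j0.41)² + 359(j0.41) + 52900| = |52900 + j147.19| = 5.29e+04
|L(j0.41)| = 815 × 0.5798 / 5.29e+04 = 0.0089331
20 log₁₀(0.0089331) = -40.980 dB

-40.98 dB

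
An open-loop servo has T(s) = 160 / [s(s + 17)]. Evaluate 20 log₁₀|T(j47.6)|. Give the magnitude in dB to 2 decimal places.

|j47.6 + 17| = √(47.6² + 17²) = 50.54
|j47.6| = 47.6
|T(j47.6)| = 160 / (50.54 × 47.6) = 0.066503
20 log₁₀(0.066503) = -23.543 dB

-23.54 dB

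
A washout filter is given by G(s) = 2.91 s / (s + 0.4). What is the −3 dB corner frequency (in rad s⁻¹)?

0.4 rad s⁻¹

For a single-pole high-pass, the −3 dB point is at the pole: ω = 0.4 rad s⁻¹.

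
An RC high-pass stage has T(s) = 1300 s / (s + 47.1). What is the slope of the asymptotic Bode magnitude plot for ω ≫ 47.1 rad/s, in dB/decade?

0 dB/decade

With 1 zero and 1 pole, the high-frequency asymptotic slope is 20 × (1 − 1) = 0 dB/decade.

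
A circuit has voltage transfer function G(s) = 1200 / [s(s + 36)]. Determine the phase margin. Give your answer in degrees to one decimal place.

53.4 deg

Gain crossover: |G(jω)| = 1 at ω ≈ 26.8 rad/s.
∠G(j26.8) = −90° − arctan(26.8/36) ≈ -126.62°
PM = 180° + (-126.62°) = 53.38°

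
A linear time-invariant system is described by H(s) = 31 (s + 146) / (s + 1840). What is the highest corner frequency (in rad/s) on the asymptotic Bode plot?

Break frequencies occur at each pole and zero magnitude: 146 rad/s, 1840 rad/s.
The highest is 1840 rad/s.

1840 rad/s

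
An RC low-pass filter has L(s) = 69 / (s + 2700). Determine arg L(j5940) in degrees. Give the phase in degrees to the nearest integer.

-66 deg

∠(j5940 + 2700) = arctan(5940/2700) = 65.56°
∠L(j5940) = −65.56° = -65.56°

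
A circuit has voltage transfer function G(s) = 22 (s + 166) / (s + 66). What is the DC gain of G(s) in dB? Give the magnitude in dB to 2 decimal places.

34.86 dB

G(0) = 22 × 166 / 66 = 55.333
20 log₁₀(55.333) = 34.860 dB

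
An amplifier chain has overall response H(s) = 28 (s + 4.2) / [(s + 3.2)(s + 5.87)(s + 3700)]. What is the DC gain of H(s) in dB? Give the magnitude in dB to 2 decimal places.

-55.43 dB

H(0) = 28 × 4.2 / (3.2 × 5.87 × 3700) = 0.0016921
20 log₁₀(0.0016921) = -55.432 dB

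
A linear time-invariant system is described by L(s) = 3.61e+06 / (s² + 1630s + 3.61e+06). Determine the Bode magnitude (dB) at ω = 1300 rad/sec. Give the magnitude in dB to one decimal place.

|(j1300)² + 1630(j1300) + 3.61e+06| = |1.92e+06 + j2.119e+06| = 2.859e+06
|L(j1300)| = 3.61e+06 / 2.859e+06 = 1.2625
20 log₁₀(1.2625) = 2.02 dB

2.0 dB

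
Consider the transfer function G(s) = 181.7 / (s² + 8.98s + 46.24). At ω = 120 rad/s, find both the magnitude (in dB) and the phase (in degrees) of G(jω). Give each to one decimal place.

|(j120)² + 8.98(j120) + 46.24| = |-14354 + j1077.6| = 1.439e+04
|G(j120)| = 181.7 / 1.439e+04 = 0.012623
20 log₁₀(0.012623) = -37.98 dB
∠[(j120)² + 8.98(j120) + 46.24] = ∠[-14354 + j1077.6] = 175.71°
∠G(j120) = −175.71° = -175.71°

|G| = -38.0 dB, ∠G = -175.7 deg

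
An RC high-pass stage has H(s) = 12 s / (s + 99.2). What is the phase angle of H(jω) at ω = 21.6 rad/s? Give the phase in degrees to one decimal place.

77.7 deg

∠(j21.6) = 90.00°
∠(j21.6 + 99.2) = arctan(21.6/99.2) = 12.28°
∠H(j21.6) = 90.00° − 12.28° = 77.72°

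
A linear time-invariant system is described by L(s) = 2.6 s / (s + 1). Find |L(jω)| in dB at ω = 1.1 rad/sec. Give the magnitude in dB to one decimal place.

|j1.1| = 1.1
|j1.1 + 1| = √(1.1² + 1²) = 1.487
|L(j1.1)| = 2.6 × 1.1 / 1.487 = 1.9238
20 log₁₀(1.9238) = 5.68 dB

5.7 dB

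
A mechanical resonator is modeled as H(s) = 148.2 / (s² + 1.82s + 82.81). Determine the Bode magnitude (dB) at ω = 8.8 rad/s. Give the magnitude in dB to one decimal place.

18.9 dB

|(j8.8)² + 1.82(j8.8) + 82.81| = |5.37 + j16.016| = 16.89
|H(j8.8)| = 148.2 / 16.89 = 8.7732
20 log₁₀(8.7732) = 18.86 dB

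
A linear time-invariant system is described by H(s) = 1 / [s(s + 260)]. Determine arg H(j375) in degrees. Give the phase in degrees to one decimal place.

∠(j375 + 260) = arctan(375/260) = 55.27°
∠(j375) = 90.00°
∠H(j375) = − (55.27° + 90.00°) = -145.27°

-145.3°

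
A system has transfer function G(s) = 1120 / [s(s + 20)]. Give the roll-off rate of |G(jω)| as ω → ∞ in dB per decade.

-40 dB/decade

With 0 zeros and 2 poles, the high-frequency asymptotic slope is 20 × (0 − 2) = -40 dB/decade.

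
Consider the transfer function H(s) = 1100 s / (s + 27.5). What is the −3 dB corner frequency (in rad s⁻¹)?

For a single-pole high-pass, the −3 dB point is at the pole: ω = 27.5 rad s⁻¹.

27.5 rad s⁻¹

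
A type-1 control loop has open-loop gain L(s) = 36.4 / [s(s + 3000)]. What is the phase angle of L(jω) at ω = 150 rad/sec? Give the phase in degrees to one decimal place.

∠(j150 + 3000) = arctan(150/3000) = 2.86°
∠(j150) = 90.00°
∠L(j150) = − (2.86° + 90.00°) = -92.86°

-92.9 deg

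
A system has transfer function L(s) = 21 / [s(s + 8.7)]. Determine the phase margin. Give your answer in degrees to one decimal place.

Gain crossover: |L(jω)| = 1 at ω ≈ 2.33 rad/s.
∠L(j2.33) = −90° − arctan(2.33/8.7) ≈ -105.00°
PM = 180° + (-105.00°) = 75.00°

75.0 deg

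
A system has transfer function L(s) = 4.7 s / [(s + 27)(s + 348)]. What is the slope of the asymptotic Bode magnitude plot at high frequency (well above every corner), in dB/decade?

-20 dB/decade

With 1 zero and 2 poles, the high-frequency asymptotic slope is 20 × (1 − 2) = -20 dB/decade.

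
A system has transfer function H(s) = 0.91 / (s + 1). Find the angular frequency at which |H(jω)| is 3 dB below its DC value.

1 rad/sec

For a single-pole low-pass, the −3 dB point is at the pole: ω = 1 rad/sec.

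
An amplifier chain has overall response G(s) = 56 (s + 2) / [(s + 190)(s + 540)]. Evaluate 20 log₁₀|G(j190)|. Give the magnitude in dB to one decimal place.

|j190 + 2| = √(190² + 2²) = 190
|j190 + 190| = √(190² + 190²) = 268.7
|j190 + 540| = √(190² + 540²) = 572.5
|G(j190)| = 56 × 190 / (268.7 × 572.5) = 0.069177
20 log₁₀(0.069177) = -23.20 dB

-23.2 dB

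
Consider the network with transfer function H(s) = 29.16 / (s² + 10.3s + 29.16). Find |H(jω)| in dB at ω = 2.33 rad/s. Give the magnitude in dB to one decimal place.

-1.3 dB

|(j2.33)² + 10.3(j2.33) + 29.16| = |23.731 + j23.999| = 33.75
|H(j2.33)| = 29.16 / 33.75 = 0.86398
20 log₁₀(0.86398) = -1.27 dB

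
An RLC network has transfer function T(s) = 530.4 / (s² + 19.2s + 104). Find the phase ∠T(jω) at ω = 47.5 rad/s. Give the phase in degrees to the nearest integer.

-157°

∠[(j47.5)² + 19.2(j47.5) + 104] = ∠[-2152.2 + j912] = 157.04°
∠T(j47.5) = −157.04° = -157.04°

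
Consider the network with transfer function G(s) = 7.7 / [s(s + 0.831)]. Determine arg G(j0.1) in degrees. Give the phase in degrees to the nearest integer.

∠(j0.1 + 0.831) = arctan(0.1/0.831) = 6.86°
∠(j0.1) = 90.00°
∠G(j0.1) = − (6.86° + 90.00°) = -96.86°

-97 deg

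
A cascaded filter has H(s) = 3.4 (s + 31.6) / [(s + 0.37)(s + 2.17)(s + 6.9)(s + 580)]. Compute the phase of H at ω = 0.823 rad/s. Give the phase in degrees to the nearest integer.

∠(j0.823 + 31.6) = arctan(0.823/31.6) = 1.49°
∠(j0.823 + 0.37) = arctan(0.823/0.37) = 65.79°
∠(j0.823 + 2.17) = arctan(0.823/2.17) = 20.77°
∠(j0.823 + 6.9) = arctan(0.823/6.9) = 6.80°
∠(j0.823 + 580) = arctan(0.823/580) = 0.08°
∠H(j0.823) = 1.49° − (65.79° + 20.77° + 6.80° + 0.08°) = -91.95°

-92°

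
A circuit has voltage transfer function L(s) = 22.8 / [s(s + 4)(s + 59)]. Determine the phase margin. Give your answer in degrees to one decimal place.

88.5°

Gain crossover: |L(jω)| = 1 at ω ≈ 0.0966 rad/sec.
∠L(j0.0966) = −90° − arctan(0.0966/4) − arctan(0.0966/59) ≈ -91.48°
PM = 180° + (-91.48°) = 88.52°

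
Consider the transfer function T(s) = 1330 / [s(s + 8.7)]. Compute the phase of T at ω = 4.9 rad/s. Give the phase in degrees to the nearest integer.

∠(j4.9 + 8.7) = arctan(4.9/8.7) = 29.39°
∠(j4.9) = 90.00°
∠T(j4.9) = − (29.39° + 90.00°) = -119.39°

-119°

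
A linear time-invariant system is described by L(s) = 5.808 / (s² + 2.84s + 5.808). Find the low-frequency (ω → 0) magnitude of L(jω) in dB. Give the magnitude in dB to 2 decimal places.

L(0) = 5.808 / 5.808 = 1
20 log₁₀(1) = 0.000 dB

0.00 dB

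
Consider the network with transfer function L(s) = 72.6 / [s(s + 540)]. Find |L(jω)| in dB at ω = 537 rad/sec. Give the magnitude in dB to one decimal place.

-75.0 dB

|j537 + 540| = √(537² + 540²) = 761.6
|j537| = 537
|L(j537)| = 72.6 / (761.6 × 537) = 0.00017753
20 log₁₀(0.00017753) = -75.01 dB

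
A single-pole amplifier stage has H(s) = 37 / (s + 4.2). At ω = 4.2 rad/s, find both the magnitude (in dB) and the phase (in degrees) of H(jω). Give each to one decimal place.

|j4.2 + 4.2| = √(4.2² + 4.2²) = 5.94
|H(j4.2)| = 37 / 5.94 = 6.2293
20 log₁₀(6.2293) = 15.89 dB
∠(j4.2 + 4.2) = arctan(4.2/4.2) = 45.00°
∠H(j4.2) = −45.00° = -45.00°

|H| = 15.9 dB, ∠H = -45.0°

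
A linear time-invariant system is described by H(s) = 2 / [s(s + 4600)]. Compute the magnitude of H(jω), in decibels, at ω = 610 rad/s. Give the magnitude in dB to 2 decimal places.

-123.02 dB

|j610 + 4600| = √(610² + 4600²) = 4640
|j610| = 610
|H(j610)| = 2 / (4640 × 610) = 7.0657e-07
20 log₁₀(7.0657e-07) = -123.017 dB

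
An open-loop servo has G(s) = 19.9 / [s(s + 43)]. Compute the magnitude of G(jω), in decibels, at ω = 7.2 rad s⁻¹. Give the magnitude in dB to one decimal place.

|j7.2 + 43| = √(7.2² + 43²) = 43.6
|j7.2| = 7.2
|G(j7.2)| = 19.9 / (43.6 × 7.2) = 0.063394
20 log₁₀(0.063394) = -23.96 dB

-24.0 dB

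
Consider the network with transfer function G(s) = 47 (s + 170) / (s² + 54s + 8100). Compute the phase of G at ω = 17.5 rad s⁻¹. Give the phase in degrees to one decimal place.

-1.0°

∠(j17.5 + 170) = arctan(17.5/170) = 5.88°
∠[(j17.5)² + 54(j17.5) + 8100] = ∠[7793.8 + j945] = 6.91°
∠G(j17.5) = 5.88° − 6.91° = -1.04°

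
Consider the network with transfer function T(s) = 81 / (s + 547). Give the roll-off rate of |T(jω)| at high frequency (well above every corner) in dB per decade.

-20 dB/decade

With 0 zeros and 1 pole, the high-frequency asymptotic slope is 20 × (0 − 1) = -20 dB/decade.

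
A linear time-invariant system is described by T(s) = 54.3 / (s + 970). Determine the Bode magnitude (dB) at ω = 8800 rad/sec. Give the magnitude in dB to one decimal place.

|j8800 + 970| = √(8800² + 970²) = 8853
|T(j8800)| = 54.3 / 8853 = 0.0061333
20 log₁₀(0.0061333) = -44.25 dB

-44.2 dB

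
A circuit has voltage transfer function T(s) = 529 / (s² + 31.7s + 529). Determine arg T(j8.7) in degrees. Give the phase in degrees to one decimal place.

∠[(j8.7)² + 31.7(j8.7) + 529] = ∠[453.31 + j275.79] = 31.32°
∠T(j8.7) = −31.32° = -31.32°

-31.3°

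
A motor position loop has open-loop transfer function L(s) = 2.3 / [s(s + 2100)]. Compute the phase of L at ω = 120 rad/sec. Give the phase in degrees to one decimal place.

∠(j120 + 2100) = arctan(120/2100) = 3.27°
∠(j120) = 90.00°
∠L(j120) = − (3.27° + 90.00°) = -93.27°

-93.3°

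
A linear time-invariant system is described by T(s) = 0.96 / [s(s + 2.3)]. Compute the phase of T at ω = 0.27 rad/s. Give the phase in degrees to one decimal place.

∠(j0.27 + 2.3) = arctan(0.27/2.3) = 6.70°
∠(j0.27) = 90.00°
∠T(j0.27) = − (6.70° + 90.00°) = -96.70°

-96.7°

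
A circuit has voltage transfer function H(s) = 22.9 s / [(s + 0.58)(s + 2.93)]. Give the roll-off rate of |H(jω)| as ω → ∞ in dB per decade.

With 1 zero and 2 poles, the high-frequency asymptotic slope is 20 × (1 − 2) = -20 dB/decade.

-20 dB/decade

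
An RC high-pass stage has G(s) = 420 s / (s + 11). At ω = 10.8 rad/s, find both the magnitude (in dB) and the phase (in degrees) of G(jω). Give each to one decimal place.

|G| = 49.4 dB, ∠G = 45.5°

|j10.8| = 10.8
|j10.8 + 11| = √(10.8² + 11²) = 15.42
|G(j10.8)| = 420 × 10.8 / 15.42 = 294.25
20 log₁₀(294.25) = 49.37 dB
∠(j10.8) = 90.00°
∠(j10.8 + 11) = arctan(10.8/11) = 44.47°
∠G(j10.8) = 90.00° − 44.47° = 45.53°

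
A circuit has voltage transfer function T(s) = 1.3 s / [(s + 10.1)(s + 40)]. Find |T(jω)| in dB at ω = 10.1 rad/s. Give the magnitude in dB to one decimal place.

|j10.1| = 10.1
|j10.1 + 10.1| = √(10.1² + 10.1²) = 14.28
|j10.1 + 40| = √(10.1² + 40²) = 41.26
|T(j10.1)| = 1.3 × 10.1 / (14.28 × 41.26) = 0.022282
20 log₁₀(0.022282) = -33.04 dB

-33.0 dB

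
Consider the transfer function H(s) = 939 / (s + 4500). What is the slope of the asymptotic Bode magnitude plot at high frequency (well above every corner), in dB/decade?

With 0 zeros and 1 pole, the high-frequency asymptotic slope is 20 × (0 − 1) = -20 dB/decade.

-20 dB/decade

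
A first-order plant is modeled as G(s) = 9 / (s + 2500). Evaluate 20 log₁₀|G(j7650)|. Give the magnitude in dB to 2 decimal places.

-59.03 dB

|j7650 + 2500| = √(7650² + 2500²) = 8048
|G(j7650)| = 9 / 8048 = 0.0011183
20 log₁₀(0.0011183) = -59.029 dB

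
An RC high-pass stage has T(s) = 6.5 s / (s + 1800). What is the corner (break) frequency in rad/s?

The single real pole at s = −1800 gives a corner at ω = 1800 rad/s.

1800 rad/s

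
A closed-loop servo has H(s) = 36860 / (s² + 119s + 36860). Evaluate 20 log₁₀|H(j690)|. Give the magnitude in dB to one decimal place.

-21.7 dB

|(j690)² + 119(j690) + 36860| = |-4.3924e+05 + j82110| = 4.468e+05
|H(j690)| = 36860 / 4.468e+05 = 0.082489
20 log₁₀(0.082489) = -21.67 dB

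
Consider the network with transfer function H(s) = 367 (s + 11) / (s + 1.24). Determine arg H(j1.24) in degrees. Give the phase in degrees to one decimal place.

∠(j1.24 + 11) = arctan(1.24/11) = 6.43°
∠(j1.24 + 1.24) = arctan(1.24/1.24) = 45.00°
∠H(j1.24) = 6.43° − 45.00° = -38.57°

-38.6°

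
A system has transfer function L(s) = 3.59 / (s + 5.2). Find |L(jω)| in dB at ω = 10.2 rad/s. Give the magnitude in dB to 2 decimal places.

|j10.2 + 5.2| = √(10.2² + 5.2²) = 11.45
|L(j10.2)| = 3.59 / 11.45 = 0.31356
20 log₁₀(0.31356) = -10.073 dB

-10.07 dB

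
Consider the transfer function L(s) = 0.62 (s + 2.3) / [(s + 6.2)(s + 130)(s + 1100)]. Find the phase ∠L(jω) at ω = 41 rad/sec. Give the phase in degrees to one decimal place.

∠(j41 + 2.3) = arctan(41/2.3) = 86.79°
∠(j41 + 6.2) = arctan(41/6.2) = 81.40°
∠(j41 + 130) = arctan(41/130) = 17.50°
∠(j41 + 1100) = arctan(41/1100) = 2.13°
∠L(j41) = 86.79° − (81.40° + 17.50° + 2.13°) = -14.25°

-14.3 deg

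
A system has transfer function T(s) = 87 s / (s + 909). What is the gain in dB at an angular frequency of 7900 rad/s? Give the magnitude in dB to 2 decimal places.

|j7900| = 7900
|j7900 + 909| = √(7900² + 909²) = 7952
|T(j7900)| = 87 × 7900 / 7952 = 86.43
20 log₁₀(86.43) = 38.733 dB

38.73 dB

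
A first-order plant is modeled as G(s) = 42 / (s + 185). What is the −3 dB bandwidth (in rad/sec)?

185 rad/sec

For a single-pole low-pass, the −3 dB point is at the pole: ω = 185 rad/sec.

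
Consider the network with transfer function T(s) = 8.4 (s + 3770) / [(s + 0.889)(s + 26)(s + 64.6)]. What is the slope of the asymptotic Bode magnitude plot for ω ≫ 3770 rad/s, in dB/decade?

-40 dB/decade

With 1 zero and 3 poles, the high-frequency asymptotic slope is 20 × (1 − 3) = -40 dB/decade.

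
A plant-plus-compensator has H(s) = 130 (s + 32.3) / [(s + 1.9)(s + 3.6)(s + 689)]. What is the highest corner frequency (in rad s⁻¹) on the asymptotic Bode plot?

689 rad s⁻¹

Break frequencies occur at each pole and zero magnitude: 1.9 rad s⁻¹, 3.6 rad s⁻¹, 32.3 rad s⁻¹, 689 rad s⁻¹.
The highest is 689 rad s⁻¹.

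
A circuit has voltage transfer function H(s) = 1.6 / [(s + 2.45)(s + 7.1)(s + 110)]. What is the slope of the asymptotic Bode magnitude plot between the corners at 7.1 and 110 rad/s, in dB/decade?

In this band the factors already past their corner are: pole at 2.45, pole at 7.1; net slope = -40 dB/decade.

-40 dB/decade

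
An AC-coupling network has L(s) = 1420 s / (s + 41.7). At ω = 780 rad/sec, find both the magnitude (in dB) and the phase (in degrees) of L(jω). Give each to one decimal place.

|j780| = 780
|j780 + 41.7| = √(780² + 41.7²) = 781.1
|L(j780)| = 1420 × 780 / 781.1 = 1418
20 log₁₀(1418) = 63.03 dB
∠(j780) = 90.00°
∠(j780 + 41.7) = arctan(780/41.7) = 86.94°
∠L(j780) = 90.00° − 86.94° = 3.06°

|L| = 63.0 dB, ∠L = 3.1°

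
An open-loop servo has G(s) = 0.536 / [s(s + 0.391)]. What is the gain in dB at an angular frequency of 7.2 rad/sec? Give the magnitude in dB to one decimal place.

-39.7 dB

|j7.2 + 0.391| = √(7.2² + 0.391²) = 7.211
|j7.2| = 7.2
|G(j7.2)| = 0.536 / (7.211 × 7.2) = 0.010324
20 log₁₀(0.010324) = -39.72 dB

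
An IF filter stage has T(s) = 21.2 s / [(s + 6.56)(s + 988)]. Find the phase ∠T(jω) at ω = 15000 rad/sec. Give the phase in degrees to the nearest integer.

-86°

∠(j15000) = 90.00°
∠(j15000 + 6.56) = arctan(15000/6.56) = 89.97°
∠(j15000 + 988) = arctan(15000/988) = 86.23°
∠T(j15000) = 90.00° − (89.97° + 86.23°) = -86.21°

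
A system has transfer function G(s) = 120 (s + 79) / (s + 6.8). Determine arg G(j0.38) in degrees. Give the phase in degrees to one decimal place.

-2.9°

∠(j0.38 + 79) = arctan(0.38/79) = 0.28°
∠(j0.38 + 6.8) = arctan(0.38/6.8) = 3.20°
∠G(j0.38) = 0.28° − 3.20° = -2.92°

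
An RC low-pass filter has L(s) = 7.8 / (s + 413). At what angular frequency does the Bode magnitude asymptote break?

The single real pole at s = −413 gives a corner at ω = 413 rad/s.

413 rad/s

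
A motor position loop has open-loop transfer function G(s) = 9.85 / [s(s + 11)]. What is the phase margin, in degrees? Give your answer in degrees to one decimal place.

85.4 deg

Gain crossover: |G(jω)| = 1 at ω ≈ 0.893 rad/s.
∠G(j0.893) = −90° − arctan(0.893/11) ≈ -94.64°
PM = 180° + (-94.64°) = 85.36°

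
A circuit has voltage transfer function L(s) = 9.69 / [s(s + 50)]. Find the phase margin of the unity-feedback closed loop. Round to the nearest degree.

Gain crossover: |L(jω)| = 1 at ω ≈ 0.194 rad/s.
∠L(j0.194) = −90° − arctan(0.194/50) ≈ -90.22°
PM = 180° + (-90.22°) = 89.78°

90°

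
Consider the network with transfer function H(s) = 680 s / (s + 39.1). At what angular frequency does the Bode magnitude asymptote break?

39.1 rad/sec

The single real pole at s = −39.1 gives a corner at ω = 39.1 rad/sec.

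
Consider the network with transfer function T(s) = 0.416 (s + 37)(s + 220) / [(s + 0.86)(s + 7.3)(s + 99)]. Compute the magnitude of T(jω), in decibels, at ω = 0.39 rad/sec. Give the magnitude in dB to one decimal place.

13.9 dB

|j0.39 + 37| = √(0.39² + 37²) = 37
|j0.39 + 220| = √(0.39² + 220²) = 220
|j0.39 + 0.86| = √(0.39² + 0.86²) = 0.9443
|j0.39 + 7.3| = √(0.39² + 7.3²) = 7.31
|j0.39 + 99| = √(0.39² + 99²) = 99
|T(j0.39)| = 0.416 × 37 × 220 / (0.9443 × 7.31 × 99) = 4.9551
20 log₁₀(4.9551) = 13.90 dB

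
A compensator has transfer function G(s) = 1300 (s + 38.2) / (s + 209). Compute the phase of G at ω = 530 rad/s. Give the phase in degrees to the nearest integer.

∠(j530 + 38.2) = arctan(530/38.2) = 85.88°
∠(j530 + 209) = arctan(530/209) = 68.48°
∠G(j530) = 85.88° − 68.48° = 17.40°

17 deg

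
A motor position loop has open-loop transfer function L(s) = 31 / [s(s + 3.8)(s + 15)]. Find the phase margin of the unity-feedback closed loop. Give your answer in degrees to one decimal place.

79.9°

Gain crossover: |L(jω)| = 1 at ω ≈ 0.538 rad/sec.
∠L(j0.538) = −90° − arctan(0.538/3.8) − arctan(0.538/15) ≈ -100.12°
PM = 180° + (-100.12°) = 79.88°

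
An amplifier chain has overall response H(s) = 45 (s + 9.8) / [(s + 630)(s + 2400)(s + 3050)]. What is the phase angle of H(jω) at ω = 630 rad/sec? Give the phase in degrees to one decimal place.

17.7 deg

∠(j630 + 9.8) = arctan(630/9.8) = 89.11°
∠(j630 + 630) = arctan(630/630) = 45.00°
∠(j630 + 2400) = arctan(630/2400) = 14.71°
∠(j630 + 3050) = arctan(630/3050) = 11.67°
∠H(j630) = 89.11° − (45.00° + 14.71° + 11.67°) = 17.73°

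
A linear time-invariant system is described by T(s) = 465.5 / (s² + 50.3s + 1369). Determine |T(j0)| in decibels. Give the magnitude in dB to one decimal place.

-9.4 dB

T(0) = 465.5 / 1369 = 0.34003
20 log₁₀(0.34003) = -9.37 dB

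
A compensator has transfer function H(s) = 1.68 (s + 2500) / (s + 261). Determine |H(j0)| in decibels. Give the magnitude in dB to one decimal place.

24.1 dB

H(0) = 1.68 × 2500 / 261 = 16.092
20 log₁₀(16.092) = 24.13 dB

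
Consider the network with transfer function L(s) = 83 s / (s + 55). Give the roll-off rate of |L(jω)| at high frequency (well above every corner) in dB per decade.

0 dB/decade

With 1 zero and 1 pole, the high-frequency asymptotic slope is 20 × (1 − 1) = 0 dB/decade.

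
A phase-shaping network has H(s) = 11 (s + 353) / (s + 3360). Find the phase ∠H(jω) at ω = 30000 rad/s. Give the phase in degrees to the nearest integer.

∠(j30000 + 353) = arctan(30000/353) = 89.33°
∠(j30000 + 3360) = arctan(30000/3360) = 83.61°
∠H(j30000) = 89.33° − 83.61° = 5.72°

6°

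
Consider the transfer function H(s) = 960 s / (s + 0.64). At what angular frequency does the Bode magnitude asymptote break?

0.64 rad/sec

The single real pole at s = −0.64 gives a corner at ω = 0.64 rad/sec.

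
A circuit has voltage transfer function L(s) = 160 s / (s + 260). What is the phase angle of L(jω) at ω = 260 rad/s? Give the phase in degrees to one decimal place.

∠(j260) = 90.00°
∠(j260 + 260) = arctan(260/260) = 45.00°
∠L(j260) = 90.00° − 45.00° = 45.00°

45.0°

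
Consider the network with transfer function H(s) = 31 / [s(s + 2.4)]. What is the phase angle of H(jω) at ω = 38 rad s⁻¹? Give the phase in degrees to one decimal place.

-176.4 deg

∠(j38 + 2.4) = arctan(38/2.4) = 86.39°
∠(j38) = 90.00°
∠H(j38) = − (86.39° + 90.00°) = -176.39°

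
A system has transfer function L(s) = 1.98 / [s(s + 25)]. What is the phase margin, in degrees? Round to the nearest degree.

90 deg

Gain crossover: |L(jω)| = 1 at ω ≈ 0.0792 rad/sec.
∠L(j0.0792) = −90° − arctan(0.0792/25) ≈ -90.18°
PM = 180° + (-90.18°) = 89.82°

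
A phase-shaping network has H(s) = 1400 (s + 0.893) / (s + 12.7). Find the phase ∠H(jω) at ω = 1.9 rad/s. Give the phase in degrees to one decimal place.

∠(j1.9 + 0.893) = arctan(1.9/0.893) = 64.83°
∠(j1.9 + 12.7) = arctan(1.9/12.7) = 8.51°
∠H(j1.9) = 64.83° − 8.51° = 56.32°

56.3°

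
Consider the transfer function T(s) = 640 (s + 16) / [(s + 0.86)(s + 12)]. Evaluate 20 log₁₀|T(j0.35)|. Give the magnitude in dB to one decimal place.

59.3 dB

|j0.35 + 16| = √(0.35² + 16²) = 16
|j0.35 + 0.86| = √(0.35² + 0.86²) = 0.9285
|j0.35 + 12| = √(0.35² + 12²) = 12.01
|T(j0.35)| = 640 × 16 / (0.9285 × 12.01) = 918.88
20 log₁₀(918.88) = 59.27 dB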